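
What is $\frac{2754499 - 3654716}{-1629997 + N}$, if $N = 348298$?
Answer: $\frac{900217}{1281699} \approx 0.70236$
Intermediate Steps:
$\frac{2754499 - 3654716}{-1629997 + N} = \frac{2754499 - 3654716}{-1629997 + 348298} = - \frac{900217}{-1281699} = \left(-900217\right) \left(- \frac{1}{1281699}\right) = \frac{900217}{1281699}$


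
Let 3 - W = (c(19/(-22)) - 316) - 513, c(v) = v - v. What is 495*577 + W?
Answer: 286447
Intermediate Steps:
c(v) = 0
W = 832 (W = 3 - ((0 - 316) - 513) = 3 - (-316 - 513) = 3 - 1*(-829) = 3 + 829 = 832)
495*577 + W = 495*577 + 832 = 285615 + 832 = 286447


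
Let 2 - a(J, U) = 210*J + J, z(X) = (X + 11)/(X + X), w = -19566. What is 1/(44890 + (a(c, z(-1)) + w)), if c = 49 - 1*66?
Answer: 1/28913 ≈ 3.4587e-5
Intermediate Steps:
z(X) = (11 + X)/(2*X) (z(X) = (11 + X)/((2*X)) = (11 + X)*(1/(2*X)) = (11 + X)/(2*X))
c = -17 (c = 49 - 66 = -17)
a(J, U) = 2 - 211*J (a(J, U) = 2 - (210*J + J) = 2 - 211*J)
1/(44890 + (a(c, z(-1)) + w)) = 1/(44890 + ((2 - 211*(-17)) - 19566)) = 1/(44890 + ((2 + 3587) - 19566)) = 1/(44890 + (3589 - 19566)) = 1/(44890 - 15977) = 1/28913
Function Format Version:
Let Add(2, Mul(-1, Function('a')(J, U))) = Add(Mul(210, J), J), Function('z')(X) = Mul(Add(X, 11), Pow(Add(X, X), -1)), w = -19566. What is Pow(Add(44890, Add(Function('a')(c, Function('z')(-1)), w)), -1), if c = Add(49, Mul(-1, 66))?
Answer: Rational(1, 28913) ≈ 3.4587e-5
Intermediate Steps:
Function('z')(X) = Mul(Rational(1, 2), Pow(X, -1), Add(11, X)) (Function('z')(X) = Mul(Add(11, X), Pow(Mul(2, X), -1)) = Mul(Add(11, X), Mul(Rational(1, 2), Pow(X, -1))) = Mul(Rational(1, 2), Pow(X, -1), Add(11, X)))
c = -17 (c = Add(49, -66) = -17)
Function('a')(J, U) = Add(2, Mul(-211, J)) (Function('a')(J, U) = Add(2, Mul(-1, Add(Mul(210, J), J))) = Add(2, Mul(-1, Mul(211, J))) = Add(2, Mul(-211, J)))
Pow(Add(44890, Add(Function('a')(c, Function('z')(-1)), w)), -1) = Pow(Add(44890, Add(Add(2, Mul(-211, -17)), -19566)), -1) = Pow(Add(44890, Add(Add(2, 3587), -19566)), -1) = Pow(Add(44890, Add(3589, -19566)), -1) = Pow(Add(44890, -15977), -1) = Pow(28913, -1) = Rational(1, 28913)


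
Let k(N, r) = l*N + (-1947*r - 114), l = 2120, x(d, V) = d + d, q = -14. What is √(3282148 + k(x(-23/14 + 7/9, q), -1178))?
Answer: 2*√614305510/21 ≈ 2360.5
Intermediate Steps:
x(d, V) = 2*d
k(N, r) = -114 - 1947*r + 2120*N (k(N, r) = 2120*N + (-1947*r - 114) = 2120*N + (-114 - 1947*r) = -114 - 1947*r + 2120*N)
√(3282148 + k(x(-23/14 + 7/9, q), -1178)) = √(3282148 + (-114 - 1947*(-1178) + 2120*(2*(-23/14 + 7/9)))) = √(3282148 + (-114 + 2293566 + 2120*(2*(-23*1/14 + 7*(⅑))))) = √(3282148 + (-114 + 2293566 + 2120*(2*(-23/14 + 7/9)))) = √(3282148 + (-114 + 2293566 + 2120*(2*(-109/126)))) = √(3282148 + (-114 + 2293566 + 2120*(-109/63))) = √(3282148 + (-114 + 2293566 - 231080/63)) = √(3282148 + 144256396/63) = √(351031720/63) = 2*√614305510/21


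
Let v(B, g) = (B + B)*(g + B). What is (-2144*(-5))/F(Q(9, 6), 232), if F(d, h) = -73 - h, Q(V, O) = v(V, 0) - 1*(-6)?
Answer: -2144/61 ≈ -35.148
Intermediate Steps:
v(B, g) = 2*B*(B + g) (v(B, g) = (2*B)*(B + g) = 2*B*(B + g))
Q(V, O) = 6 + 2*V**2 (Q(V, O) = 2*V*(V + 0) - 1*(-6) = 2*V*V + 6 = 2*V**2 + 6 = 6 + 2*V**2)
(-2144*(-5))/F(Q(9, 6), 232) = (-2144*(-5))/(-73 - 1*232) = 10720/(-73 - 232) = 10720/(-305) = 10720*(-1/305) = -2144/61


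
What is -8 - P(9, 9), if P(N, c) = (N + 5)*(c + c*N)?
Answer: -1268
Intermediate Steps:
P(N, c) = (5 + N)*(c + N*c)
-8 - P(9, 9) = -8 - 9*(5 + 9² + 6*9) = -8 - 9*(5 + 81 + 54) = -8 - 9*140 = -8 - 1*1260 = -8 - 1260 = -1268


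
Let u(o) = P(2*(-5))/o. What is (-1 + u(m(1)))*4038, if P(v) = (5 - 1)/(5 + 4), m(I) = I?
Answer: -6730/3 ≈ -2243.3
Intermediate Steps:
P(v) = 4/9
u(o) = 4/(9*o)
(-1 + u(m(1)))*4038 = (-1 + (4/9)/1)*4038 = (-1 + (4/9)*1)*4038 = (-1 + 4/9)*4038 = -5/9*4038 = -6730/3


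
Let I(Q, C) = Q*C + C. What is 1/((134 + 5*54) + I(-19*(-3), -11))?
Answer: -1/234 ≈ -0.0042735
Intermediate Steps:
I(Q, C) = C + C*Q (I(Q, C) = C*Q + C = C + C*Q)
1/((134 + 5*54) + I(-19*(-3), -11)) = 1/((134 + 5*54) - 11*(1 - 19*(-3))) = 1/((134 + 270) - 11*(1 + 57)) = 1/(404 - 11*58) = 1/(404 - 638) = 1/(-234) = -1/234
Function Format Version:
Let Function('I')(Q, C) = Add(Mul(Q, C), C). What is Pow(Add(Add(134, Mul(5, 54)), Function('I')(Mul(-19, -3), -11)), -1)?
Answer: Rational(-1, 234) ≈ -0.0042735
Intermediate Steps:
Function('I')(Q, C) = Add(C, Mul(C, Q)) (Function('I')(Q, C) = Add(Mul(C, Q), C) = Add(C, Mul(C, Q)))
Pow(Add(Add(134, Mul(5, 54)), Function('I')(Mul(-19, -3), -11)), -1) = Pow(Add(Add(134, Mul(5, 54)), Mul(-11, Add(1, Mul(-19, -3)))), -1) = Pow(Add(Add(134, 270), Mul(-11, Add(1, 57))), -1) = Pow(Add(404, Mul(-11, 58)), -1) = Pow(Add(404, -638), -1) = Pow(-234, -1) = Rational(-1, 234)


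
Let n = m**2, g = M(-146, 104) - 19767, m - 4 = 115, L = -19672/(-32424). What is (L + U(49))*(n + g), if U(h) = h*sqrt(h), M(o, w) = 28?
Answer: -7768134764/4053 ≈ -1.9166e+6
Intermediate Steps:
L = 2459/4053 (L = -19672*(-1/32424) = 2459/4053 ≈ 0.60671)
m = 119 (m = 4 + 115 = 119)
g = -19739 (g = 28 - 19767 = -19739)
U(h) = h**(3/2)
n = 14161 (n = 119**2 = 14161)
(L + U(49))*(n + g) = (2459/4053 + 49**(3/2))*(14161 - 19739) = (2459/4053 + 343)*(-5578) = (1392638/4053)*(-5578) = -7768134764/4053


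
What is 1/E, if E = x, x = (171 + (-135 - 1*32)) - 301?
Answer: -1/297 ≈ -0.0033670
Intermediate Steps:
x = -297 (x = (171 + (-135 - 32)) - 301 = (171 - 167) - 301 = 4 - 301 = -297)
E = -297
1/E = 1/(-297) = -1/297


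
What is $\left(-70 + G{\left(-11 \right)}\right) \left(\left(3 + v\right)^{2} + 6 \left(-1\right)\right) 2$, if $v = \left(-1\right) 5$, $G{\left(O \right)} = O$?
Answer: $324$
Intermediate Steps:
$v = -5$
$\left(-70 + G{\left(-11 \right)}\right) \left(\left(3 + v\right)^{2} + 6 \left(-1\right)\right) 2 = \left(-70 - 11\right) \left(\left(3 - 5\right)^{2} + 6 \left(-1\right)\right) 2 = - 81 \left(\left(-2\right)^{2} - 6\right) 2 = - 81 \left(4 - 6\right) 2 = - 81 \left(\left(-2\right) 2\right) = \left(-81\right) \left(-4\right) = 324$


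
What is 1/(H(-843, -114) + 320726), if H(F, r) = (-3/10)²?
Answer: 100/32072609 ≈ 3.1179e-6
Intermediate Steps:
H(F, r) = 9/100 (H(F, r) = (-3*⅒)² = (-3/10)² = 9/100)
1/(H(-843, -114) + 320726) = 1/(9/100 + 320726) = 1/(32072609/100) = 100/32072609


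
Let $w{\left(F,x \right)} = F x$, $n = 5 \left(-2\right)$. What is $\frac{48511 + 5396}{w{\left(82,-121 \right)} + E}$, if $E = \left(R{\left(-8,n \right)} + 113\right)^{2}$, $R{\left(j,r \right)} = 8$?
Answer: $\frac{17969}{1573} \approx 11.423$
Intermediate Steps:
$n = -10$
$E = 14641$ ($E = \left(8 + 113\right)^{2} = 121^{2} = 14641$)
$\frac{48511 + 5396}{w{\left(82,-121 \right)} + E} = \frac{48511 + 5396}{82 \left(-121\right) + 14641} = \frac{53907}{-9922 + 14641} = \frac{53907}{4719} = 53907 \cdot \frac{1}{4719} = \frac{17969}{1573}$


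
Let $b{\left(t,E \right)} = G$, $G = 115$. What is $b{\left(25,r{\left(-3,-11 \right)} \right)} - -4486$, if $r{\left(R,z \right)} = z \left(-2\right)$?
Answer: $4601$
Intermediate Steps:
$r{\left(R,z \right)} = - 2 z$
$b{\left(t,E \right)} = 115$
$b{\left(25,r{\left(-3,-11 \right)} \right)} - -4486 = 115 - -4486 = 115 + 4486 = 4601$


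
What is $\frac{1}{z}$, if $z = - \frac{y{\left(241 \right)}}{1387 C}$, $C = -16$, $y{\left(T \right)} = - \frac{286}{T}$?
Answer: $- \frac{2674136}{143} \approx -18700.0$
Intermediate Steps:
$z = - \frac{143}{2674136}$ ($z = - \frac{\left(-286\right) \frac{1}{241}}{1387 \left(-16\right)} = - \frac{\left(-286\right) \frac{1}{241}}{-22192} = - \frac{\left(-286\right) \left(-1\right)}{241 \cdot 22192} = \left(-1\right) \frac{143}{2674136} = - \frac{143}{2674136} \approx -5.3475 \cdot 10^{-5}$)
$\frac{1}{z} = \frac{1}{- \frac{143}{2674136}} = - \frac{2674136}{143}$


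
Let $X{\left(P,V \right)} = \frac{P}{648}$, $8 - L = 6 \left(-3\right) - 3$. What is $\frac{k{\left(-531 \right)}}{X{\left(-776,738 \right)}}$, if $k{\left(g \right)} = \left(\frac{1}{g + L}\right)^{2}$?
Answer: $- \frac{81}{24444388} \approx -3.3136 \cdot 10^{-6}$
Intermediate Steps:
$L = 29$ ($L = 8 - \left(6 \left(-3\right) - 3\right) = 8 - \left(-18 - 3\right) = 8 - -21 = 8 + 21 = 29$)
$X{\left(P,V \right)} = \frac{P}{648}$ ($X{\left(P,V \right)} = P \frac{1}{648} = \frac{P}{648}$)
$k{\left(g \right)} = \frac{1}{\left(29 + g\right)^{2}}$ ($k{\left(g \right)} = \left(\frac{1}{g + 29}\right)^{2} = \left(\frac{1}{29 + g}\right)^{2} = \frac{1}{\left(29 + g\right)^{2}}$)
$\frac{k{\left(-531 \right)}}{X{\left(-776,738 \right)}} = \frac{1}{\left(29 - 531\right)^{2} \cdot \frac{1}{648} \left(-776\right)} = \frac{1}{252004 \left(- \frac{97}{81}\right)} = \frac{1}{252004} \left(- \frac{81}{97}\right) = - \frac{81}{24444388}$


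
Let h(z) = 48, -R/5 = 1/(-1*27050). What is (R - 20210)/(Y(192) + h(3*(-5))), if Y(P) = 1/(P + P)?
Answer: -20992531008/49861265 ≈ -421.02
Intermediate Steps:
R = 1/5410 (R = -5/((-1*27050)) = -5/(-27050) = -5*(-1/27050) = 1/5410 ≈ 0.00018484)
Y(P) = 1/(2*P)
(R - 20210)/(Y(192) + h(3*(-5))) = (1/5410 - 20210)/((½)/192 + 48) = -109336099/(5410*((½)*(1/192) + 48)) = -109336099/(5410*(1/384 + 48)) = -109336099/(5410*18433/384) = -109336099/5410*384/18433 = -20992531008/49861265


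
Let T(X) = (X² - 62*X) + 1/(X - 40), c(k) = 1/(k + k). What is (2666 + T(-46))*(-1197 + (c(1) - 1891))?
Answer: -4054029525/172 ≈ -2.3570e+7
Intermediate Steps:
c(k) = 1/(2*k)
T(X) = X² + 1/(-40 + X) - 62*X (T(X) = (X² - 62*X) + 1/(-40 + X) = X² + 1/(-40 + X) - 62*X)
(2666 + T(-46))*(-1197 + (c(1) - 1891)) = (2666 + (1 + (-46)³ - 102*(-46)² + 2480*(-46))/(-40 - 46))*(-1197 + ((½)/1 - 1891)) = (2666 + (1 - 97336 - 102*2116 - 114080)/(-86))*(-1197 + ((½)*1 - 1891)) = (2666 - (1 - 97336 - 215832 - 114080)/86)*(-1197 + (½ - 1891)) = (2666 - 1/86*(-427247))*(-1197 - 3781/2) = (2666 + 427247/86)*(-6175/2) = (656523/86)*(-6175/2) = -4054029525/172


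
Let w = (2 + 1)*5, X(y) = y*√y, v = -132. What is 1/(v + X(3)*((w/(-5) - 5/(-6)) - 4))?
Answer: -176/21863 + 74*√3/65589 ≈ -0.0060960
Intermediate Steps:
X(y) = y^(3/2)
w = 15 (w = 3*5 = 15)
1/(v + X(3)*((w/(-5) - 5/(-6)) - 4)) = 1/(-132 + 3^(3/2)*((15/(-5) - 5/(-6)) - 4)) = 1/(-132 + (3*√3)*((15*(-⅕) - 5*(-⅙)) - 4)) = 1/(-132 + (3*√3)*((-3 + ⅚) - 4)) = 1/(-132 + (3*√3)*(-13/6 - 4)) = 1/(-132 + (3*√3)*(-37/6)) = 1/(-132 - 37*√3/2)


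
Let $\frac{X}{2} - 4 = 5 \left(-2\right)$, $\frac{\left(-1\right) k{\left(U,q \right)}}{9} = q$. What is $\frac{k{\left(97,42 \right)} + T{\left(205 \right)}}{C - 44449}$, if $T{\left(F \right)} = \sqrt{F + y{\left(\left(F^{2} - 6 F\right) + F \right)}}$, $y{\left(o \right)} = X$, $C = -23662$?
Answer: $\frac{378}{68111} - \frac{\sqrt{193}}{68111} \approx 0.0053458$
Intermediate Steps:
$k{\left(U,q \right)} = - 9 q$
$X = -12$ ($X = 8 + 2 \cdot 5 \left(-2\right) = 8 + 2 \left(-10\right) = 8 - 20 = -12$)
$y{\left(o \right)} = -12$
$T{\left(F \right)} = \sqrt{-12 + F}$ ($T{\left(F \right)} = \sqrt{F - 12} = \sqrt{-12 + F}$)
$\frac{k{\left(97,42 \right)} + T{\left(205 \right)}}{C - 44449} = \frac{\left(-9\right) 42 + \sqrt{-12 + 205}}{-23662 - 44449} = \frac{-378 + \sqrt{193}}{-68111} = \left(-378 + \sqrt{193}\right) \left(- \frac{1}{68111}\right) = \frac{378}{68111} - \frac{\sqrt{193}}{68111}$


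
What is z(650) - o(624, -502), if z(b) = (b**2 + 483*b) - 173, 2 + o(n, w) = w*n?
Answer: 1049527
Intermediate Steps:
o(n, w) = -2 + n*w (o(n, w) = -2 + w*n = -2 + n*w)
z(b) = -173 + b**2 + 483*b
z(650) - o(624, -502) = (-173 + 650**2 + 483*650) - (-2 + 624*(-502)) = (-173 + 422500 + 313950) - (-2 - 313248) = 736277 - 1*(-313250) = 736277 + 313250 = 1049527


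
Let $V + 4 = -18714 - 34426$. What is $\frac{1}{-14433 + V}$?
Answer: $- \frac{1}{67577} \approx -1.4798 \cdot 10^{-5}$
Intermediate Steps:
$V = -53144$ ($V = -4 - 53140 = -53144$)
$\frac{1}{-14433 + V} = \frac{1}{-14433 - 53144} = \frac{1}{-67577} = - \frac{1}{67577}$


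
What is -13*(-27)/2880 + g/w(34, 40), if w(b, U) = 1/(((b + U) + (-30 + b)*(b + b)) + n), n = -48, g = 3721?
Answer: 354834599/320 ≈ 1.1089e+6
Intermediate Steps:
w(b, U) = 1/(-48 + U + b + 2*b*(-30 + b)) (w(b, U) = 1/(((b + U) + (-30 + b)*(b + b)) - 48) = 1/(((U + b) + (-30 + b)*(2*b)) - 48) = 1/(((U + b) + 2*b*(-30 + b)) - 48) = 1/((U + b + 2*b*(-30 + b)) - 48) = 1/(-48 + U + b + 2*b*(-30 + b)))
-13*(-27)/2880 + g/w(34, 40) = -13*(-27)/2880 + 3721/(1/(-48 + 40 - 59*34 + 2*34**2)) = 351*(1/2880) + 3721/(1/(-48 + 40 - 2006 + 2*1156)) = 39/320 + 3721/(1/(-48 + 40 - 2006 + 2312)) = 39/320 + 3721/(1/298) = 39/320 + 3721*298 = 39/320 + 1108858 = 354834599/320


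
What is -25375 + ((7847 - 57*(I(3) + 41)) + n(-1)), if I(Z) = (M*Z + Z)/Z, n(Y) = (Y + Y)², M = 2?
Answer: -20032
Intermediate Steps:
n(Y) = 4*Y² (n(Y) = (2*Y)² = 4*Y²)
I(Z) = 3 (I(Z) = (2*Z + Z)/Z = (3*Z)/Z = 3)
-25375 + ((7847 - 57*(I(3) + 41)) + n(-1)) = -25375 + ((7847 - 57*(3 + 41)) + 4*(-1)²) = -25375 + ((7847 - 57*44) + 4*1) = -25375 + ((7847 - 2508) + 4) = -25375 + (5339 + 4) = -25375 + 5343 = -20032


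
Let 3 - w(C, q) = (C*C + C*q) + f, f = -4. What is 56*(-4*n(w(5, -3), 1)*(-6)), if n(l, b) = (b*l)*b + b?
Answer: -2688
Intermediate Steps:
w(C, q) = 7 - C² - C*q (w(C, q) = 3 - ((C*C + C*q) - 4) = 3 - ((C² + C*q) - 4) = 3 - (-4 + C² + C*q) = 3 + (4 - C² - C*q) = 7 - C² - C*q)
n(l, b) = b + l*b² (n(l, b) = l*b² + b = b + l*b²)
56*(-4*n(w(5, -3), 1)*(-6)) = 56*(-4*(1 + 1*(7 - 1*5² - 1*5*(-3)))*(-6)) = 56*(-4*(1 + 1*(7 - 1*25 + 15))*(-6)) = 56*(-4*(1 + 1*(7 - 25 + 15))*(-6)) = 56*(-4*(1 + 1*(-3))*(-6)) = 56*(-4*(1 - 3)*(-6)) = 56*(-4*(-2)*(-6)) = 56*(8*(-6)) = 56*(-48) = -2688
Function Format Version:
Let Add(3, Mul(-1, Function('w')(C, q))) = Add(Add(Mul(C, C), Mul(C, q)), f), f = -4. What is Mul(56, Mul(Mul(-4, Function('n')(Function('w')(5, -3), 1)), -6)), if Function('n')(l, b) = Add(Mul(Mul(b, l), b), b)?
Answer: -2688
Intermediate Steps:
Function('w')(C, q) = Add(7, Mul(-1, Pow(C, 2)), Mul(-1, C, q)) (Function('w')(C, q) = Add(3, Mul(-1, Add(Add(Mul(C, C), Mul(C, q)), -4))) = Add(3, Mul(-1, Add(Add(Pow(C, 2), Mul(C, q)), -4))) = Add(3, Mul(-1, Add(-4, Pow(C, 2), Mul(C, q)))) = Add(3, Add(4, Mul(-1, Pow(C, 2)), Mul(-1, C, q))) = Add(7, Mul(-1, Pow(C, 2)), Mul(-1, C, q)))
Function('n')(l, b) = Add(b, Mul(l, Pow(b, 2))) (Function('n')(l, b) = Add(Mul(l, Pow(b, 2)), b) = Add(b, Mul(l, Pow(b, 2))))
Mul(56, Mul(Mul(-4, Function('n')(Function('w')(5, -3), 1)), -6)) = Mul(56, Mul(Mul(-4, Mul(1, Add(1, Mul(1, Add(7, Mul(-1, Pow(5, 2)), Mul(-1, 5, -3)))))), -6)) = Mul(56, Mul(Mul(-4, Mul(1, Add(1, Mul(1, Add(7, Mul(-1, 25), 15))))), -6)) = Mul(56, Mul(Mul(-4, Mul(1, Add(1, Mul(1, Add(7, -25, 15))))), -6)) = Mul(56, Mul(Mul(-4, Mul(1, Add(1, Mul(1, -3)))), -6)) = Mul(56, Mul(Mul(-4, Mul(1, Add(1, -3))), -6)) = Mul(56, Mul(Mul(-4, Mul(1, -2)), -6)) = Mul(56, Mul(Mul(-4, -2), -6)) = Mul(56, Mul(8, -6)) = Mul(56, -48) = -2688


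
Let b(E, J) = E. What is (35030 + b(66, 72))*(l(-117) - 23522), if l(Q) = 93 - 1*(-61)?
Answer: -820123328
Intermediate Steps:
l(Q) = 154 (l(Q) = 93 + 61 = 154)
(35030 + b(66, 72))*(l(-117) - 23522) = (35030 + 66)*(154 - 23522) = 35096*(-23368) = -820123328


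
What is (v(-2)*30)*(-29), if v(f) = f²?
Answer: -3480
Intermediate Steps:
(v(-2)*30)*(-29) = ((-2)²*30)*(-29) = (4*30)*(-29) = 120*(-29) = -3480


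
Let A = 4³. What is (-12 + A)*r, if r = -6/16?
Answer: -39/2 ≈ -19.500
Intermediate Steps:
A = 64
r = -3/8 (r = -6*1/16 = -3/8 ≈ -0.37500)
(-12 + A)*r = (-12 + 64)*(-3/8) = 52*(-3/8) = -39/2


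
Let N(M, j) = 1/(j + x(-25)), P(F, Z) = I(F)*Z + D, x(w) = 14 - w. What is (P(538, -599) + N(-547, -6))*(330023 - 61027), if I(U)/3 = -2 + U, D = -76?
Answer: -8550802615628/33 ≈ -2.5912e+11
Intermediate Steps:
I(U) = -6 + 3*U (I(U) = 3*(-2 + U) = -6 + 3*U)
P(F, Z) = -76 + Z*(-6 + 3*F) (P(F, Z) = (-6 + 3*F)*Z - 76 = Z*(-6 + 3*F) - 76 = -76 + Z*(-6 + 3*F))
N(M, j) = 1/(39 + j) (N(M, j) = 1/(j + (14 - 1*(-25))) = 1/(j + (14 + 25)) = 1/(j + 39) = 1/(39 + j))
(P(538, -599) + N(-547, -6))*(330023 - 61027) = ((-76 + 3*(-599)*(-2 + 538)) + 1/(39 - 6))*(330023 - 61027) = ((-76 + 3*(-599)*536) + 1/33)*268996 = ((-76 - 963192) + 1/33)*268996 = (-963268 + 1/33)*268996 = -31787843/33*268996 = -8550802615628/33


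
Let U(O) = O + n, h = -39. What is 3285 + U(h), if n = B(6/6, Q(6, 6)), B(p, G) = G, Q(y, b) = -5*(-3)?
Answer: 3261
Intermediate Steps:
Q(y, b) = 15
n = 15
U(O) = 15 + O (U(O) = O + 15 = 15 + O)
3285 + U(h) = 3285 + (15 - 39) = 3285 - 24 = 3261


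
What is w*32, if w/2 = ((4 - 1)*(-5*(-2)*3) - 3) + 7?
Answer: 6016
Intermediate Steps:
w = 188 (w = 2*(((4 - 1)*(-5*(-2)*3) - 3) + 7) = 2*((3*(10*3) - 3) + 7) = 2*((3*30 - 3) + 7) = 2*((90 - 3) + 7) = 2*(87 + 7) = 2*94 = 188)
w*32 = 188*32 = 6016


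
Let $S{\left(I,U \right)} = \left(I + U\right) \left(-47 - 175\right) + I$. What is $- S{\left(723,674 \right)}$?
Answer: $309411$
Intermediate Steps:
$S{\left(I,U \right)} = - 222 U - 221 I$ ($S{\left(I,U \right)} = \left(I + U\right) \left(-222\right) + I = \left(- 222 I - 222 U\right) + I = - 222 U - 221 I$)
$- S{\left(723,674 \right)} = - (\left(-222\right) 674 - 159783) = - (-149628 - 159783) = \left(-1\right) \left(-309411\right) = 309411$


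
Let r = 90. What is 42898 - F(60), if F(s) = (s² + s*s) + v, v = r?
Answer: 35608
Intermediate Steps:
v = 90
F(s) = 90 + 2*s² (F(s) = (s² + s*s) + 90 = (s² + s²) + 90 = 2*s² + 90 = 90 + 2*s²)
42898 - F(60) = 42898 - (90 + 2*60²) = 42898 - (90 + 2*3600) = 42898 - (90 + 7200) = 42898 - 1*7290 = 42898 - 7290 = 35608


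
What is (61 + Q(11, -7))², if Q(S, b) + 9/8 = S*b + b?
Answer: 37249/64 ≈ 582.02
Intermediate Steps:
Q(S, b) = -9/8 + b + S*b (Q(S, b) = -9/8 + (S*b + b) = -9/8 + (b + S*b) = -9/8 + b + S*b)
(61 + Q(11, -7))² = (61 + (-9/8 - 7 + 11*(-7)))² = (61 + (-9/8 - 7 - 77))² = (61 - 681/8)² = (-193/8)² = 37249/64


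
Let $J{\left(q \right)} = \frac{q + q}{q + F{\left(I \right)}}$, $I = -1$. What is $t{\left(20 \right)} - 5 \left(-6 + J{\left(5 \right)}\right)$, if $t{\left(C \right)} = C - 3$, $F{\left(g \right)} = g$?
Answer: $\frac{69}{2} \approx 34.5$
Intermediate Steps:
$t{\left(C \right)} = -3 + C$
$J{\left(q \right)} = \frac{2 q}{-1 + q}$ ($J{\left(q \right)} = \frac{q + q}{q - 1} = \frac{2 q}{-1 + q}$)
$t{\left(20 \right)} - 5 \left(-6 + J{\left(5 \right)}\right) = \left(-3 + 20\right) - 5 \left(-6 + 2 \cdot 5 \frac{1}{-1 + 5}\right) = 17 - 5 \left(-6 + 2 \cdot 5 \cdot \frac{1}{4}\right) = 17 - 5 \left(-6 + \frac{5}{2}\right) = 17 - - \frac{35}{2} = 17 + \frac{35}{2} = \frac{69}{2}$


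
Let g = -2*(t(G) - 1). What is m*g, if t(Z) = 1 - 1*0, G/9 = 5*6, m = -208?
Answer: 0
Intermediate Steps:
G = 270 (G = 9*(5*6) = 9*30 = 270)
t(Z) = 1 (t(Z) = 1 + 0 = 1)
g = 0 (g = -2*(1 - 1) = -2*0 = 0)
m*g = -208*0 = 0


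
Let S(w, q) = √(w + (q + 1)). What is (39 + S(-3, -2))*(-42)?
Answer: -1638 - 84*I ≈ -1638.0 - 84.0*I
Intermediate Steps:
S(w, q) = √(1 + q + w) (S(w, q) = √(w + (1 + q)) = √(1 + q + w))
(39 + S(-3, -2))*(-42) = (39 + √(1 - 2 - 3))*(-42) = (39 + √(-4))*(-42) = (39 + 2*I)*(-42) = -1638 - 84*I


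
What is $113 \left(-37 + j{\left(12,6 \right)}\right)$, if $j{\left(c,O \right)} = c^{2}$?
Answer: $12091$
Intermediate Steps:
$113 \left(-37 + j{\left(12,6 \right)}\right) = 113 \left(-37 + 12^{2}\right) = 113 \left(-37 + 144\right) = 113 \cdot 107 = 12091$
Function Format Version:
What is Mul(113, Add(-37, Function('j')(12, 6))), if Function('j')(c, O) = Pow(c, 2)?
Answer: 12091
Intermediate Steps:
Mul(113, Add(-37, Function('j')(12, 6))) = Mul(113, Add(-37, Pow(12, 2))) = Mul(113, Add(-37, 144)) = Mul(113, 107) = 12091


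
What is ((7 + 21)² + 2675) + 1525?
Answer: 4984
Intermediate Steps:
((7 + 21)² + 2675) + 1525 = (28² + 2675) + 1525 = (784 + 2675) + 1525 = 3459 + 1525 = 4984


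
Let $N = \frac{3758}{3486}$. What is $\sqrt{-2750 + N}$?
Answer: $\frac{i \sqrt{8351359653}}{1743} \approx 52.43 i$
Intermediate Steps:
$N = \frac{1879}{1743}$ ($N = 3758 \cdot \frac{1}{3486} = \frac{1879}{1743} \approx 1.078$)
$\sqrt{-2750 + N} = \sqrt{-2750 + \frac{1879}{1743}} = \sqrt{- \frac{4791371}{1743}} = \frac{i \sqrt{8351359653}}{1743}$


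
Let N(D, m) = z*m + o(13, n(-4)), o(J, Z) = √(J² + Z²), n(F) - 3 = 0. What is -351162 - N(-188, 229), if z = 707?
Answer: -513065 - √178 ≈ -5.1308e+5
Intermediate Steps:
n(F) = 3 (n(F) = 3 + 0 = 3)
N(D, m) = √178 + 707*m (N(D, m) = 707*m + √(13² + 3²) = 707*m + √(169 + 9) = 707*m + √178 = √178 + 707*m)
-351162 - N(-188, 229) = -351162 - (√178 + 707*229) = -351162 - (√178 + 161903) = -351162 - (161903 + √178) = -351162 + (-161903 - √178) = -513065 - √178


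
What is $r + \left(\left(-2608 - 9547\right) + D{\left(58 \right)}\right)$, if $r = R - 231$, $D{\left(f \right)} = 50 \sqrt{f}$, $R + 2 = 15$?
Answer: $-12373 + 50 \sqrt{58} \approx -11992.0$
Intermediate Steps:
$R = 13$ ($R = -2 + 15 = 13$)
$r = -218$ ($r = 13 - 231 = -218$)
$r + \left(\left(-2608 - 9547\right) + D{\left(58 \right)}\right) = -218 + \left(\left(-2608 - 9547\right) + 50 \sqrt{58}\right) = -218 - \left(12155 - 50 \sqrt{58}\right) = -12373 + 50 \sqrt{58}$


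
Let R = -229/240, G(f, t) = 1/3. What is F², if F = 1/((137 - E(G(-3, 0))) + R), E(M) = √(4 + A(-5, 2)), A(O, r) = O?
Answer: 61403339577600/1136666016073450801 + 902734848000*I/1136666016073450801 ≈ 5.4021e-5 + 7.942e-7*I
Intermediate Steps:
G(f, t) = ⅓ (G(f, t) = 1*(⅓) = ⅓)
E(M) = I (E(M) = √(4 - 5) = √(-1) = I)
R = -229/240 (R = -229*1/240 = -229/240 ≈ -0.95417)
F = 57600*(32651/240 + I)/1066145401 (F = 1/((137 - I) - 229/240) = 1/(32651/240 - I) = 57600*(32651/240 + I)/1066145401 ≈ 0.0073501 + 5.4026e-5*I)
F² = (7836240/1066145401 + 57600*I/1066145401)²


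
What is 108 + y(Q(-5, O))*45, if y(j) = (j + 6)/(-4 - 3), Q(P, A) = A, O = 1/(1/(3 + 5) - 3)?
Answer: 11538/161 ≈ 71.665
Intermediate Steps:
O = -8/23 (O = 1/(1/8 - 3) = 1/(-23/8) = -8/23 ≈ -0.34783)
y(j) = -6/7 - j/7 (y(j) = (6 + j)/(-7) = (6 + j)*(-1/7) = -6/7 - j/7)
108 + y(Q(-5, O))*45 = 108 + (-6/7 - 1/7*(-8/23))*45 = 108 + (-6/7 + 8/161)*45 = 108 - 130/161*45 = 108 - 5850/161 = 11538/161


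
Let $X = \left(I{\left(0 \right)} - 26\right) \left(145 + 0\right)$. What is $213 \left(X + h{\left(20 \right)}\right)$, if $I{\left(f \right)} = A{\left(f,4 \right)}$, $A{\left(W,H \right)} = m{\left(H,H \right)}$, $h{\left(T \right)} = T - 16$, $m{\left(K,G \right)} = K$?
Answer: $-678618$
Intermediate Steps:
$h{\left(T \right)} = -16 + T$
$A{\left(W,H \right)} = H$
$I{\left(f \right)} = 4$
$X = -3190$ ($X = \left(4 - 26\right) \left(145 + 0\right) = \left(-22\right) 145 = -3190$)
$213 \left(X + h{\left(20 \right)}\right) = 213 \left(-3190 + \left(-16 + 20\right)\right) = 213 \left(-3190 + 4\right) = 213 \left(-3186\right) = -678618$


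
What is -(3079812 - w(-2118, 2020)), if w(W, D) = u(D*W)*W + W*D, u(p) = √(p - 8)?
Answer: -7358172 - 8472*I*√267398 ≈ -7.3582e+6 - 4.3809e+6*I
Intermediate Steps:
u(p) = √(-8 + p)
w(W, D) = D*W + W*√(-8 + D*W) (w(W, D) = √(-8 + D*W)*W + W*D = W*√(-8 + D*W) + D*W = D*W + W*√(-8 + D*W))
-(3079812 - w(-2118, 2020)) = -(3079812 - (-2118)*(2020 + √(-8 + 2020*(-2118)))) = -(3079812 - (-2118)*(2020 + √(-8 - 4278360))) = -(3079812 - (-2118)*(2020 + √(-4278368))) = -(3079812 - (-2118)*(2020 + 4*I*√267398)) = -(3079812 - (-4278360 - 8472*I*√267398)) = -(3079812 + (4278360 + 8472*I*√267398)) = -(7358172 + 8472*I*√267398) = -7358172 - 8472*I*√267398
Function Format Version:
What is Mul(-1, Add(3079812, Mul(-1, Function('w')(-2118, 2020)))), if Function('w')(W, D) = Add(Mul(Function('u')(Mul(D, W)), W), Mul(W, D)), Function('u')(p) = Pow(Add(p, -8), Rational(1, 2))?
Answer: Add(-7358172, Mul(-8472, I, Pow(267398, Rational(1, 2)))) ≈ Add(-7.3582e+6, Mul(-4.3809e+6, I))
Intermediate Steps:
Function('u')(p) = Pow(Add(-8, p), Rational(1, 2))
Function('w')(W, D) = Add(Mul(D, W), Mul(W, Pow(Add(-8, Mul(D, W)), Rational(1, 2)))) (Function('w')(W, D) = Add(Mul(Pow(Add(-8, Mul(D, W)), Rational(1, 2)), W), Mul(W, D)) = Add(Mul(W, Pow(Add(-8, Mul(D, W)), Rational(1, 2))), Mul(D, W)) = Add(Mul(D, W), Mul(W, Pow(Add(-8, Mul(D, W)), Rational(1, 2)))))
Mul(-1, Add(3079812, Mul(-1, Function('w')(-2118, 2020)))) = Mul(-1, Add(3079812, Mul(-1, Mul(-2118, Add(2020, Pow(Add(-8, Mul(2020, -2118)), Rational(1, 2))))))) = Mul(-1, Add(3079812, Mul(-1, Mul(-2118, Add(2020, Pow(Add(-8, -4278360), Rational(1, 2))))))) = Mul(-1, Add(3079812, Mul(-1, Mul(-2118, Add(2020, Pow(-4278368, Rational(1, 2))))))) = Mul(-1, Add(3079812, Mul(-1, Mul(-2118, Add(2020, Mul(4, I, Pow(267398, Rational(1, 2)))))))) = Mul(-1, Add(3079812, Mul(-1, Add(-4278360, Mul(-8472, I, Pow(267398, Rational(1, 2))))))) = Mul(-1, Add(3079812, Add(4278360, Mul(8472, I, Pow(267398, Rational(1, 2)))))) = Mul(-1, Add(7358172, Mul(8472, I, Pow(267398, Rational(1, 2))))) = Add(-7358172, Mul(-8472, I, Pow(267398, Rational(1, 2))))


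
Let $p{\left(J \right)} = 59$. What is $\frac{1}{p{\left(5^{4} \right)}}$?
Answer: $\frac{1}{59} \approx 0.016949$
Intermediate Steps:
$\frac{1}{p{\left(5^{4} \right)}} = \frac{1}{59}$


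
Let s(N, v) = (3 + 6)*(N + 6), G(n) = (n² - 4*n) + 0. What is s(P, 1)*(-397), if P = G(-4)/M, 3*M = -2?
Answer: 150066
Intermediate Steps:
M = -⅔ (M = (⅓)*(-2) = -⅔ ≈ -0.66667)
G(n) = n² - 4*n
P = -48 (P = (-4*(-4 - 4))/(-⅔) = -4*(-8)*(-3/2) = 32*(-3/2) = -48)
s(N, v) = 54 + 9*N (s(N, v) = 9*(6 + N) = 54 + 9*N)
s(P, 1)*(-397) = (54 + 9*(-48))*(-397) = (54 - 432)*(-397) = -378*(-397) = 150066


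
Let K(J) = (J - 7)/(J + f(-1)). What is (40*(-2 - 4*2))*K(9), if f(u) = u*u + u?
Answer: -800/9 ≈ -88.889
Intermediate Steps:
f(u) = u + u**2 (f(u) = u**2 + u = u + u**2)
K(J) = (-7 + J)/J (K(J) = (J - 7)/(J - (1 - 1)) = (-7 + J)/(J - 1*0) = (-7 + J)/(J + 0) = (-7 + J)/J)
(40*(-2 - 4*2))*K(9) = (40*(-2 - 4*2))*((-7 + 9)/9) = (40*(-2 - 8))*((1/9)*2) = (40*(-10))*(2/9) = -400*2/9 = -800/9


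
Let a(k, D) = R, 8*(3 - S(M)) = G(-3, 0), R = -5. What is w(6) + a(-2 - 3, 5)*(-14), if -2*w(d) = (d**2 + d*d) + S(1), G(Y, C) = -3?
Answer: 517/16 ≈ 32.313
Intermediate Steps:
S(M) = 27/8 (S(M) = 3 - 1/8*(-3) = 3 + 3/8 = 27/8)
a(k, D) = -5
w(d) = -27/16 - d**2 (w(d) = -((d**2 + d*d) + 27/8)/2 = -((d**2 + d**2) + 27/8)/2 = -(2*d**2 + 27/8)/2 = -(27/8 + 2*d**2)/2 = -27/16 - d**2)
w(6) + a(-2 - 3, 5)*(-14) = (-27/16 - 1*6**2) - 5*(-14) = (-27/16 - 1*36) + 70 = (-27/16 - 36) + 70 = -603/16 + 70 = 517/16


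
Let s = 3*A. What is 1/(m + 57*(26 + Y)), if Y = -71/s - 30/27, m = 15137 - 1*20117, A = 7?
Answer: -21/78835 ≈ -0.00026638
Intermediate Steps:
m = -4980 (m = 15137 - 20117 = -4980)
s = 21 (s = 3*7 = 21)
Y = -283/63 (Y = -71/21 - 30/27 = -71*1/21 - 30*1/27 = -71/21 - 10/9 = -283/63 ≈ -4.4921)
1/(m + 57*(26 + Y)) = 1/(-4980 + 57*(26 - 283/63)) = 1/(-4980 + 57*(1355/63)) = 1/(-4980 + 25745/21) = 1/(-78835/21) = -21/78835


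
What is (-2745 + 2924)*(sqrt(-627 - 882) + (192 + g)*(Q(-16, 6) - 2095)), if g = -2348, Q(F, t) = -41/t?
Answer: 2433443782/3 + 179*I*sqrt(1509) ≈ 8.1115e+8 + 6953.4*I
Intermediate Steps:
(-2745 + 2924)*(sqrt(-627 - 882) + (192 + g)*(Q(-16, 6) - 2095)) = (-2745 + 2924)*(sqrt(-627 - 882) + (192 - 2348)*(-41/6 - 2095)) = 179*(sqrt(-1509) - 2156*(-41*1/6 - 2095)) = 179*(I*sqrt(1509) - 2156*(-41/6 - 2095)) = 179*(I*sqrt(1509) - 2156*(-12611/6)) = 179*(I*sqrt(1509) + 13594658/3) = 179*(13594658/3 + I*sqrt(1509)) = 2433443782/3 + 179*I*sqrt(1509)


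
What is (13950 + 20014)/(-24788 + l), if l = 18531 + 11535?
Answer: 2426/377 ≈ 6.4350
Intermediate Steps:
l = 30066
(13950 + 20014)/(-24788 + l) = (13950 + 20014)/(-24788 + 30066) = 33964/5278 = 33964*(1/5278) = 2426/377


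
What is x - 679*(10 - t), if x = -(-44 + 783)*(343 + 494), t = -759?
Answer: -1140694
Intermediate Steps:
x = -618543 (x = -739*837 = -1*618543 = -618543)
x - 679*(10 - t) = -618543 - 679*(10 - 1*(-759)) = -618543 - 679*(10 + 759) = -618543 - 679*769 = -618543 - 522151 = -1140694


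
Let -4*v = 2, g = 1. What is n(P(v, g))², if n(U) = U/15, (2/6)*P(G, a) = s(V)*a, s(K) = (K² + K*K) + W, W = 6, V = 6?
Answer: 6084/25 ≈ 243.36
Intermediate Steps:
v = -½ (v = -¼*2 = -½ ≈ -0.50000)
s(K) = 6 + 2*K² (s(K) = (K² + K*K) + 6 = (K² + K²) + 6 = 2*K² + 6 = 6 + 2*K²)
P(G, a) = 234*a (P(G, a) = 3*((6 + 2*6²)*a) = 3*((6 + 2*36)*a) = 3*((6 + 72)*a) = 3*(78*a) = 234*a)
n(U) = U/15 (n(U) = U*(1/15) = U/15)
n(P(v, g))² = ((234*1)/15)² = ((1/15)*234)² = (78/5)² = 6084/25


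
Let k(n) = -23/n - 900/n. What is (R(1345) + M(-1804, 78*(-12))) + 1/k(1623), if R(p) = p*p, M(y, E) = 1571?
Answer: 1671178485/923 ≈ 1.8106e+6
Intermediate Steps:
k(n) = -923/n
R(p) = p²
(R(1345) + M(-1804, 78*(-12))) + 1/k(1623) = (1345² + 1571) + 1/(-923/1623) = (1809025 + 1571) + 1/(-923*1/1623) = 1810596 + 1/(-923/1623) = 1810596 - 1623/923 = 1671178485/923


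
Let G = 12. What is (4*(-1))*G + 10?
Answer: -38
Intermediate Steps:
(4*(-1))*G + 10 = (4*(-1))*12 + 10 = -4*12 + 10 = -48 + 10 = -38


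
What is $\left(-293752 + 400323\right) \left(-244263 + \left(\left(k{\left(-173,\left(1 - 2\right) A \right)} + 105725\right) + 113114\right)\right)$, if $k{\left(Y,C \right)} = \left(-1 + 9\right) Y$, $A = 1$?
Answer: $-2856955368$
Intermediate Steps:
$k{\left(Y,C \right)} = 8 Y$
$\left(-293752 + 400323\right) \left(-244263 + \left(\left(k{\left(-173,\left(1 - 2\right) A \right)} + 105725\right) + 113114\right)\right) = \left(-293752 + 400323\right) \left(-244263 + \left(\left(8 \left(-173\right) + 105725\right) + 113114\right)\right) = 106571 \left(-244263 + \left(\left(-1384 + 105725\right) + 113114\right)\right) = 106571 \left(-244263 + \left(104341 + 113114\right)\right) = 106571 \left(-244263 + 217455\right) = 106571 \left(-26808\right) = -2856955368$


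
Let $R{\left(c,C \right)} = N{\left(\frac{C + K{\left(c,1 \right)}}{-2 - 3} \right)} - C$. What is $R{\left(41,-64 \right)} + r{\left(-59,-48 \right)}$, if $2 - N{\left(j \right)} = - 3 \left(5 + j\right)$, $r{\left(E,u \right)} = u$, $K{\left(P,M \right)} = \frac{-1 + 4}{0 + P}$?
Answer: $\frac{14628}{205} \approx 71.356$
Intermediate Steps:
$K{\left(P,M \right)} = \frac{3}{P}$
$N{\left(j \right)} = 17 + 3 j$ ($N{\left(j \right)} = 2 - - 3 \left(5 + j\right) = 2 - \left(-15 - 3 j\right) = 2 + \left(15 + 3 j\right) = 17 + 3 j$)
$R{\left(c,C \right)} = 17 - \frac{9}{5 c} - \frac{8 C}{5}$ ($R{\left(c,C \right)} = \left(17 + 3 \frac{C + \frac{3}{c}}{-2 - 3}\right) - C = \left(17 + 3 \frac{C + \frac{3}{c}}{-5}\right) - C = \left(17 + 3 \left(C + \frac{3}{c}\right) \left(- \frac{1}{5}\right)\right) - C = \left(17 + 3 \left(- \frac{3}{5 c} - \frac{C}{5}\right)\right) - C = \left(17 - \left(\frac{3 C}{5} + \frac{9}{5 c}\right)\right) - C = \left(17 - \frac{9}{5 c} - \frac{3 C}{5}\right) - C = 17 - \frac{9}{5 c} - \frac{8 C}{5}$)
$R{\left(41,-64 \right)} + r{\left(-59,-48 \right)} = \frac{-9 + 41 \left(85 - -512\right)}{5 \cdot 41} - 48 = \frac{1}{5} \cdot \frac{1}{41} \left(-9 + 41 \left(85 + 512\right)\right) - 48 = \frac{1}{5} \cdot \frac{1}{41} \left(-9 + 41 \cdot 597\right) - 48 = \frac{1}{5} \cdot \frac{1}{41} \left(-9 + 24477\right) - 48 = \frac{1}{5} \cdot \frac{1}{41} \cdot 24468 - 48 = \frac{24468}{205} - 48 = \frac{14628}{205}$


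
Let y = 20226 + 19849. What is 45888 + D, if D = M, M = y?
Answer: 85963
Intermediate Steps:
y = 40075
M = 40075
D = 40075
45888 + D = 45888 + 40075 = 85963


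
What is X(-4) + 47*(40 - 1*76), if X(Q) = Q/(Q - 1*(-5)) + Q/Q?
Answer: -1695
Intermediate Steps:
X(Q) = 1 + Q/(5 + Q) (X(Q) = Q/(Q + 5) + 1 = Q/(5 + Q) + 1 = 1 + Q/(5 + Q))
X(-4) + 47*(40 - 1*76) = (5 + 2*(-4))/(5 - 4) + 47*(40 - 1*76) = (5 - 8)/1 + 47*(40 - 76) = 1*(-3) + 47*(-36) = -3 - 1692 = -1695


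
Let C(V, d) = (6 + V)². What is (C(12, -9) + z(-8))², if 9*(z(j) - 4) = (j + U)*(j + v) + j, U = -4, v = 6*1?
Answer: 8809024/81 ≈ 1.0875e+5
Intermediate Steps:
v = 6
z(j) = 4 + j/9 + (-4 + j)*(6 + j)/9 (z(j) = 4 + ((j - 4)*(j + 6) + j)/9 = 4 + ((-4 + j)*(6 + j) + j)/9 = 4 + (j + (-4 + j)*(6 + j))/9 = 4 + (j/9 + (-4 + j)*(6 + j)/9) = 4 + j/9 + (-4 + j)*(6 + j)/9)
(C(12, -9) + z(-8))² = ((6 + 12)² + (4/3 + (⅓)*(-8) + (⅑)*(-8)²))² = (18² + (4/3 - 8/3 + (⅑)*64))² = (324 + (4/3 - 8/3 + 64/9))² = (324 + 52/9)² = (2968/9)² = 8809024/81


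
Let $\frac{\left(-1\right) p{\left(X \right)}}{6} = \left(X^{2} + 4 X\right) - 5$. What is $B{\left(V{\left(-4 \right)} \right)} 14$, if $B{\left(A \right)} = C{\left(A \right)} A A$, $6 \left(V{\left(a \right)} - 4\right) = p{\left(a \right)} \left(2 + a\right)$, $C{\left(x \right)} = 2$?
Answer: $1008$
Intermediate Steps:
$p{\left(X \right)} = 30 - 24 X - 6 X^{2}$ ($p{\left(X \right)} = - 6 \left(\left(X^{2} + 4 X\right) - 5\right) = - 6 \left(-5 + X^{2} + 4 X\right) = 30 - 24 X - 6 X^{2}$)
$V{\left(a \right)} = 4 + \frac{\left(2 + a\right) \left(30 - 24 a - 6 a^{2}\right)}{6}$ ($V{\left(a \right)} = 4 + \frac{\left(30 - 24 a - 6 a^{2}\right) \left(2 + a\right)}{6} = 4 + \frac{\left(2 + a\right) \left(30 - 24 a - 6 a^{2}\right)}{6}$)
$B{\left(A \right)} = 2 A^{2}$ ($B{\left(A \right)} = 2 A A = 2 A^{2}$)
$B{\left(V{\left(-4 \right)} \right)} 14 = 2 \left(14 - \left(-4\right)^{3} - 6 \left(-4\right)^{2} - -12\right)^{2} \cdot 14 = 2 \left(14 - -64 - 96 + 12\right)^{2} \cdot 14 = 2 \left(14 + 64 - 96 + 12\right)^{2} \cdot 14 = 2 \left(-6\right)^{2} \cdot 14 = 2 \cdot 36 \cdot 14 = 72 \cdot 14 = 1008$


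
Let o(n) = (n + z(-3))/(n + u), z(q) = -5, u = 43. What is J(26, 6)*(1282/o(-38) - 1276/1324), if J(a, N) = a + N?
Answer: -68333664/14233 ≈ -4801.1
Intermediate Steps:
J(a, N) = N + a
o(n) = (-5 + n)/(43 + n) (o(n) = (n - 5)/(n + 43) = (-5 + n)/(43 + n))
J(26, 6)*(1282/o(-38) - 1276/1324) = (6 + 26)*(1282/(((-5 - 38)/(43 - 38))) - 1276/1324) = 32*(1282/((-43/5)) - 1276*1/1324) = 32*(1282/(((1/5)*(-43))) - 319/331) = 32*(1282/(-43/5) - 319/331) = 32*(1282*(-5/43) - 319/331) = 32*(-6410/43 - 319/331) = 32*(-2135427/14233) = -68333664/14233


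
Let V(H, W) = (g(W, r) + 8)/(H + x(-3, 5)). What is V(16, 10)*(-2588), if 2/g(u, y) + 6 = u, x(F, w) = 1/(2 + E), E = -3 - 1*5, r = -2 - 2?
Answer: -131988/95 ≈ -1389.3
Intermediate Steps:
r = -4
E = -8 (E = -3 - 5 = -8)
x(F, w) = -⅙ (x(F, w) = 1/(2 - 8) = 1/(-6) = -⅙)
g(u, y) = 2/(-6 + u)
V(H, W) = (8 + 2/(-6 + W))/(-⅙ + H) (V(H, W) = (2/(-6 + W) + 8)/(H - ⅙) = (8 + 2/(-6 + W))/(-⅙ + H))
V(16, 10)*(-2588) = (12*(-23 + 4*10)/((-1 + 6*16)*(-6 + 10)))*(-2588) = (12*(-23 + 40)/((-1 + 96)*4))*(-2588) = (12*(¼)*17/95)*(-2588) = (12*(1/95)*(¼)*17)*(-2588) = (51/95)*(-2588) = -131988/95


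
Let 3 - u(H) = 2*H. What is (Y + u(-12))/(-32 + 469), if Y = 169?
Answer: 196/437 ≈ 0.44851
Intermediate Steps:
u(H) = 3 - 2*H
(Y + u(-12))/(-32 + 469) = (169 + (3 - 2*(-12)))/(-32 + 469) = (169 + (3 + 24))/437 = (169 + 27)*(1/437) = 196*(1/437) = 196/437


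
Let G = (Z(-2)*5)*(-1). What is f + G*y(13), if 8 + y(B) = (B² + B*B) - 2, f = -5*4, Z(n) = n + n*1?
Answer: 6540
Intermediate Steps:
Z(n) = 2*n (Z(n) = n + n = 2*n)
f = -20
G = 20 (G = ((2*(-2))*5)*(-1) = -4*5*(-1) = -20*(-1) = 20)
y(B) = -10 + 2*B² (y(B) = -8 + ((B² + B*B) - 2) = -8 + ((B² + B²) - 2) = -8 + (2*B² - 2) = -8 + (-2 + 2*B²) = -10 + 2*B²)
f + G*y(13) = -20 + 20*(-10 + 2*13²) = -20 + 20*(-10 + 2*169) = -20 + 20*(-10 + 338) = -20 + 20*328 = -20 + 6560 = 6540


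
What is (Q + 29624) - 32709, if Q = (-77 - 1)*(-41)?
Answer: 113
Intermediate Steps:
Q = 3198 (Q = -78*(-41) = 3198)
(Q + 29624) - 32709 = (3198 + 29624) - 32709 = 32822 - 32709 = 113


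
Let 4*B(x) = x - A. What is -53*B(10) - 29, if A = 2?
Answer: -135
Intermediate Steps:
B(x) = -½ + x/4 (B(x) = (x - 1*2)/4 = (x - 2)/4 = (-2 + x)/4 = -½ + x/4)
-53*B(10) - 29 = -53*(-½ + (¼)*10) - 29 = -53*(-½ + 5/2) - 29 = -53*2 - 29 = -106 - 29 = -135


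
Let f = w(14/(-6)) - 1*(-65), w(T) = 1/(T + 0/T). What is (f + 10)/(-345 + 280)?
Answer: -522/455 ≈ -1.1473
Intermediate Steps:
w(T) = 1/T (w(T) = 1/(T + 0) = 1/T)
f = 452/7 (f = 1/(14/(-6)) - 1*(-65) = 1/(14*(-1/6)) + 65 = 1/(-7/3) + 65 = -3/7 + 65 = 452/7 ≈ 64.571)
(f + 10)/(-345 + 280) = (452/7 + 10)/(-345 + 280) = (522/7)/(-65) = (522/7)*(-1/65) = -522/455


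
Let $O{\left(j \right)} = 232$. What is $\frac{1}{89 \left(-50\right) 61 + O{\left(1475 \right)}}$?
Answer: $- \frac{1}{271218} \approx -3.6871 \cdot 10^{-6}$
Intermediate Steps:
$\frac{1}{89 \left(-50\right) 61 + O{\left(1475 \right)}} = \frac{1}{89 \left(-50\right) 61 + 232} = \frac{1}{\left(-4450\right) 61 + 232} = \frac{1}{-271450 + 232} = \frac{1}{-271218} = - \frac{1}{271218}$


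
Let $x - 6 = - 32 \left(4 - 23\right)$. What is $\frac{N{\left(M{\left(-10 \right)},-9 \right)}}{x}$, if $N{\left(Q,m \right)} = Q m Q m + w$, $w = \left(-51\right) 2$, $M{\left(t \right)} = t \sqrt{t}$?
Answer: $- \frac{40551}{307} \approx -132.09$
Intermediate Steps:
$M{\left(t \right)} = t^{\frac{3}{2}}$
$w = -102$
$N{\left(Q,m \right)} = -102 + Q^{2} m^{2}$ ($N{\left(Q,m \right)} = Q m Q m - 102 = m Q^{2} m - 102 = Q^{2} m^{2} - 102 = -102 + Q^{2} m^{2}$)
$x = 614$ ($x = 6 - 32 \left(4 - 23\right) = 6 - -608 = 6 + 608 = 614$)
$\frac{N{\left(M{\left(-10 \right)},-9 \right)}}{x} = \frac{-102 + \left(\left(-10\right)^{\frac{3}{2}}\right)^{2} \left(-9\right)^{2}}{614} = \left(-102 + \left(- 10 i \sqrt{10}\right)^{2} \cdot 81\right) \frac{1}{614} = \left(-102 - 81000\right) \frac{1}{614} = \left(-81102\right) \frac{1}{614} = - \frac{40551}{307}$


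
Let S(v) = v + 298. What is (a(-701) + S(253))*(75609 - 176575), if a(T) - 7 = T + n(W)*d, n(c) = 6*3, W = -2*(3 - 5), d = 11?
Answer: -5553130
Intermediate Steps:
S(v) = 298 + v
W = 4 (W = -2*(-2) = 4)
n(c) = 18
a(T) = 205 + T (a(T) = 7 + (T + 18*11) = 7 + (T + 198) = 7 + (198 + T) = 205 + T)
(a(-701) + S(253))*(75609 - 176575) = ((205 - 701) + (298 + 253))*(75609 - 176575) = (-496 + 551)*(-100966) = 55*(-100966) = -5553130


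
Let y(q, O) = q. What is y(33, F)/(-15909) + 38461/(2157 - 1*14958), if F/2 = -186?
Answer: -204099494/67883703 ≈ -3.0066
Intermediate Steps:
F = -372 (F = 2*(-186) = -372)
y(33, F)/(-15909) + 38461/(2157 - 1*14958) = 33/(-15909) + 38461/(2157 - 1*14958) = 33*(-1/15909) + 38461/(2157 - 14958) = -11/5303 + 38461/(-12801) = -11/5303 + 38461*(-1/12801) = -11/5303 - 38461/12801 = -204099494/67883703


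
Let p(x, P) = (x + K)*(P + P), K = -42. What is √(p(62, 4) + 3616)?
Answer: 8*√59 ≈ 61.449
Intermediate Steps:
p(x, P) = 2*P*(-42 + x) (p(x, P) = (x - 42)*(P + P) = (-42 + x)*(2*P) = 2*P*(-42 + x))
√(p(62, 4) + 3616) = √(2*4*(-42 + 62) + 3616) = √(2*4*20 + 3616) = √(160 + 3616) = √3776 = 8*√59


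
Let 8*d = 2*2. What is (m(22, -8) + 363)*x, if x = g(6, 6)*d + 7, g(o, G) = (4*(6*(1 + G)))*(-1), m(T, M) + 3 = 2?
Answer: -27874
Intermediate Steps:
m(T, M) = -1 (m(T, M) = -3 + 2 = -1)
d = ½ (d = (2*2)/8 = (⅛)*4 = ½ ≈ 0.50000)
g(o, G) = -24 - 24*G (g(o, G) = (4*(6 + 6*G))*(-1) = (24 + 24*G)*(-1) = -24 - 24*G)
x = -77 (x = (-24 - 24*6)*(½) + 7 = (-24 - 144)*(½) + 7 = -168*½ + 7 = -84 + 7 = -77)
(m(22, -8) + 363)*x = (-1 + 363)*(-77) = 362*(-77) = -27874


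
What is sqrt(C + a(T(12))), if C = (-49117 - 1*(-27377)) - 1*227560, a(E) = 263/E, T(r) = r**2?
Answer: I*sqrt(35898937)/12 ≈ 499.3*I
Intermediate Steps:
C = -249300 (C = (-49117 + 27377) - 227560 = -21740 - 227560 = -249300)
sqrt(C + a(T(12))) = sqrt(-249300 + 263/(12**2)) = sqrt(-249300 + 263/144) = sqrt(-35898937/144) = I*sqrt(35898937)/12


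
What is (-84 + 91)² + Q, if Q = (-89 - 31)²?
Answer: 14449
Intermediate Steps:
Q = 14400 (Q = (-120)² = 14400)
(-84 + 91)² + Q = (-84 + 91)² + 14400 = 7² + 14400 = 49 + 14400 = 14449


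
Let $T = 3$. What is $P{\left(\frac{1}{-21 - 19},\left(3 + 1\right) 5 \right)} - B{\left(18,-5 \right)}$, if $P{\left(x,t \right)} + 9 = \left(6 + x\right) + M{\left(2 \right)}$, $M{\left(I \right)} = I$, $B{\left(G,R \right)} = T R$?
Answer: $\frac{559}{40} \approx 13.975$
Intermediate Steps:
$B{\left(G,R \right)} = 3 R$
$P{\left(x,t \right)} = -1 + x$ ($P{\left(x,t \right)} = -9 + \left(\left(6 + x\right) + 2\right) = -9 + \left(8 + x\right) = -1 + x$)
$P{\left(\frac{1}{-21 - 19},\left(3 + 1\right) 5 \right)} - B{\left(18,-5 \right)} = \left(-1 + \frac{1}{-21 - 19}\right) - 3 \left(-5\right) = \left(-1 + \frac{1}{-40}\right) - -15 = \left(-1 - \frac{1}{40}\right) + 15 = - \frac{41}{40} + 15 = \frac{559}{40}$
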